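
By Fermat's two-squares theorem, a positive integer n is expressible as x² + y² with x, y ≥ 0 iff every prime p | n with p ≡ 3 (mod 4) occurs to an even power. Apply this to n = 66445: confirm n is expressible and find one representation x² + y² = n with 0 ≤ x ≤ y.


Step 1: Factor n = 66445 = 5 · 97 · 137.
Step 2: Check the mod-4 condition on each prime factor: 5 ≡ 1 (mod 4), exponent 1; 97 ≡ 1 (mod 4), exponent 1; 137 ≡ 1 (mod 4), exponent 1.
All primes ≡ 3 (mod 4) appear to even exponent (or don't appear), so by the two-squares theorem n IS expressible as a sum of two squares.
Step 3: Build a representation. Here n = 5 · 97 · 137 is a product of primes ≡ 1 (mod 4). Each prime p ≡ 1 (mod 4) is itself a sum of two squares; find a² by testing p − a² for a perfect square:
  5: 5 − 1² = 4 = 2² ⇒ 5 = 1² + 2².
  97: 97 − 1² = 96, 97 − 2² = 93, 97 − 3² = 88, 97 − 4² = 81 = 9² ⇒ 97 = 4² + 9².
  137: 137 − 1² = 136, 137 − 2² = 133, 137 − 3² = 128, 137 − 4² = 121 = 11² ⇒ 137 = 4² + 11².
  Combine using the Brahmagupta–Fibonacci identity (a² + b²)(c² + d²) = (ac − bd)² + (ad + bc)² = (ac + bd)² + (ad − bc)²:
  5 · 97 = 485: from (1² + 2²)(4² + 9²), take (1·4 − 2·9, 1·9 + 2·4) = (4 − 18, 9 + 8) = (-14, 17); dropping signs (only squares matter) gives (14, 17); check 14² + 17² = 196 + 289 = 485 ✓.
  485 · 137 = 66445: from (14² + 17²)(4² + 11²), take (14·4 − 17·11, 14·11 + 17·4) = (56 − 187, 154 + 68) = (-131, 222); dropping signs (only squares matter) gives (131, 222); check 131² + 222² = 17161 + 49284 = 66445 ✓.
Step 4: Order so x ≤ y and verify: 131² + 222² = 17161 + 49284 = 66445 = n. ✓

n = 66445 = 131² + 222² (one valid representation with x ≤ y).


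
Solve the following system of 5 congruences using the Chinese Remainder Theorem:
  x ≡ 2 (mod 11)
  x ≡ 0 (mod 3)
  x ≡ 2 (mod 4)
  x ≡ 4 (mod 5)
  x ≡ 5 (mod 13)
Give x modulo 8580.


Product of moduli M = 11 · 3 · 4 · 5 · 13 = 8580.
Merge one congruence at a time:
  Start: x ≡ 2 (mod 11).
  Combine with x ≡ 0 (mod 3); new modulus lcm = 33.
    Write x = 2 + 11·t and substitute into x ≡ 0 (mod 3): 11·t ≡ 0 − 2 = -2 (mod 3).
    Reduce coefficients mod 3: 2·t ≡ 1 (mod 3).
    The inverse of 2 mod 3 is 2 (since 2·2 = 4 = 1·3 + 1), so t ≡ 2·1 = 2 ≡ 2 (mod 3).
    Then x = 2 + 11·2 = 24, valid modulo lcm(11, 3) = 33: x ≡ 24 (mod 33).
  Combine with x ≡ 2 (mod 4); new modulus lcm = 132.
    Write x = 24 + 33·t and substitute into x ≡ 2 (mod 4): 33·t ≡ 2 − 24 = -22 (mod 4).
    Reduce coefficients mod 4: 1·t ≡ 2 (mod 4).
    So t ≡ 2 (mod 4).
    Then x = 24 + 33·2 = 90, valid modulo lcm(33, 4) = 132: x ≡ 90 (mod 132).
  Combine with x ≡ 4 (mod 5); new modulus lcm = 660.
    Write x = 90 + 132·t and substitute into x ≡ 4 (mod 5): 132·t ≡ 4 − 90 = -86 (mod 5).
    Reduce coefficients mod 5: 2·t ≡ 4 (mod 5).
    The inverse of 2 mod 5 is 3 (since 2·3 = 6 = 1·5 + 1), so t ≡ 3·4 = 12 ≡ 2 (mod 5).
    Then x = 90 + 132·2 = 354, valid modulo lcm(132, 5) = 660: x ≡ 354 (mod 660).
  Combine with x ≡ 5 (mod 13); new modulus lcm = 8580.
    Write x = 354 + 660·t and substitute into x ≡ 5 (mod 13): 660·t ≡ 5 − 354 = -349 (mod 13).
    Reduce coefficients mod 13: 10·t ≡ 2 (mod 13).
    The inverse of 10 mod 13 is 4 (since 10·4 = 40 = 3·13 + 1), so t ≡ 4·2 = 8 ≡ 8 (mod 13).
    Then x = 354 + 660·8 = 5634, valid modulo lcm(660, 13) = 8580: x ≡ 5634 (mod 8580).
Verify against each original: 5634 mod 11 = 2, 5634 mod 3 = 0, 5634 mod 4 = 2, 5634 mod 5 = 4, 5634 mod 13 = 5.

x ≡ 5634 (mod 8580).


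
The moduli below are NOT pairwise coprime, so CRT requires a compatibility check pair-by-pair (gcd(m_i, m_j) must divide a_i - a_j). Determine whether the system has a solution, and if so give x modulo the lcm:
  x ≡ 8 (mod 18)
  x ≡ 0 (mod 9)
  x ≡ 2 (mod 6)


Moduli 18, 9, 6 are not pairwise coprime, so CRT works modulo lcm(m_i) when all pairwise compatibility conditions hold.
Pairwise compatibility: gcd(m_i, m_j) must divide a_i - a_j for every pair.
Merge one congruence at a time:
  Start: x ≡ 8 (mod 18).
  Combine with x ≡ 0 (mod 9): gcd(18, 9) = 9, and 0 - 8 = -8 is NOT divisible by 9.
    ⇒ system is inconsistent (no integer solution).

No solution (the system is inconsistent).


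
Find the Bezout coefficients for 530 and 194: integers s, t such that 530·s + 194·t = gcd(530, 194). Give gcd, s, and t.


Euclidean algorithm on (530, 194) — divide until remainder is 0:
  530 = 2 · 194 + 142
  194 = 1 · 142 + 52
  142 = 2 · 52 + 38
  52 = 1 · 38 + 14
  38 = 2 · 14 + 10
  14 = 1 · 10 + 4
  10 = 2 · 4 + 2
  4 = 2 · 2 + 0
gcd(530, 194) = 2.
Track Bezout coefficients alongside the remainders: start with r₀ = 530 = a·1 + b·0 (s = 1, t = 0) and r₁ = 194 = a·0 + b·1 (s = 0, t = 1); each new remainder r_{k+1} = r_{k-1} − q_k·r_k inherits s_{k+1} = s_{k-1} − q_k·s_k, t_{k+1} = t_{k-1} − q_k·t_k, so r_k = a·s_k + b·t_k at every step:
  q = 2: r = 142, s = 1 − 2·0 = 1, t = 0 − 2·1 = -2  (check: 530·1 + 194·(-2) = 142)
  q = 1: r = 52, s = 0 − 1·1 = -1, t = 1 − 1·(-2) = 3  (check: 530·(-1) + 194·3 = 52)
  q = 2: r = 38, s = 1 − 2·(-1) = 3, t = -2 − 2·3 = -8  (check: 530·3 + 194·(-8) = 38)
  q = 1: r = 14, s = -1 − 1·3 = -4, t = 3 − 1·(-8) = 11  (check: 530·(-4) + 194·11 = 14)
  q = 2: r = 10, s = 3 − 2·(-4) = 11, t = -8 − 2·11 = -30  (check: 530·11 + 194·(-30) = 10)
  q = 1: r = 4, s = -4 − 1·11 = -15, t = 11 − 1·(-30) = 41  (check: 530·(-15) + 194·41 = 4)
  q = 2: r = 2, s = 11 − 2·(-15) = 41, t = -30 − 2·41 = -112  (check: 530·41 + 194·(-112) = 2)
The row with r = 2 (the gcd) gives the Bezout coefficients s = 41, t = -112.
Result: 530 · (41) + 194 · (-112) = 2.

gcd(530, 194) = 2; s = 41, t = -112 (check: 530·41 + 194·(-112) = 2).


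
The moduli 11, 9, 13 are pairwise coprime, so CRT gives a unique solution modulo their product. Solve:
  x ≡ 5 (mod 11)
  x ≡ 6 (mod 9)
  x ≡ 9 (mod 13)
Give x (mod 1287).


Moduli 11, 9, 13 are pairwise coprime; by CRT there is a unique solution modulo M = 11 · 9 · 13 = 1287.
Solve pairwise, accumulating the modulus:
  Start with x ≡ 5 (mod 11).
  Combine with x ≡ 6 (mod 9): since gcd(11, 9) = 1, we get a unique residue mod 99.
    Write x = 5 + 11·t and substitute into x ≡ 6 (mod 9): 11·t ≡ 6 − 5 = 1 (mod 9).
    Reduce coefficients mod 9: 2·t ≡ 1 (mod 9).
    The inverse of 2 mod 9 is 5 (since 2·5 = 10 = 1·9 + 1), so t ≡ 5·1 = 5 ≡ 5 (mod 9).
    Then x = 5 + 11·5 = 60, valid modulo lcm(11, 9) = 99: x ≡ 60 (mod 99).
  Combine with x ≡ 9 (mod 13): since gcd(99, 13) = 1, we get a unique residue mod 1287.
    Write x = 60 + 99·t and substitute into x ≡ 9 (mod 13): 99·t ≡ 9 − 60 = -51 (mod 13).
    Reduce coefficients mod 13: 8·t ≡ 1 (mod 13).
    The inverse of 8 mod 13 is 5 (since 8·5 = 40 = 3·13 + 1), so t ≡ 5·1 = 5 ≡ 5 (mod 13).
    Then x = 60 + 99·5 = 555, valid modulo lcm(99, 13) = 1287: x ≡ 555 (mod 1287).
Verify: 555 mod 11 = 5 ✓, 555 mod 9 = 6 ✓, 555 mod 13 = 9 ✓.

x ≡ 555 (mod 1287).


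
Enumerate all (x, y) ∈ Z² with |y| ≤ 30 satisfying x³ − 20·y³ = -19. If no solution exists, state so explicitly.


The equation is x³ - 20y³ = -19. For fixed y, x³ = 20·y³ − 19, so a solution requires the RHS to be a perfect cube.
Strategy: iterate y from -30 to 30, compute RHS = 20·y³ − 19, and check whether it is a (positive or negative) perfect cube.
Check small values of y:
  y = 0: RHS = -19 is not a perfect cube.
  y = 1: RHS = 1 = (1)³ ⇒ x = 1 works.
  y = -1: RHS = -39 is not a perfect cube.
  y = 2: RHS = 141 is not a perfect cube.
  y = -2: RHS = -179 is not a perfect cube.
  y = 3: RHS = 521 is not a perfect cube.
  y = -3: RHS = -559 is not a perfect cube.
Continuing the search up to |y| = 30 finds no further solutions beyond those listed.
Collected solutions: (1, 1).

Solutions (with |y| ≤ 30): (1, 1).


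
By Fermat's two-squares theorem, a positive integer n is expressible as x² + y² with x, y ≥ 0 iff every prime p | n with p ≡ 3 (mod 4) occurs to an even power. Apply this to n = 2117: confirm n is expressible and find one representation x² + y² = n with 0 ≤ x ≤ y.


Step 1: Factor n = 2117 = 29 · 73.
Step 2: Check the mod-4 condition on each prime factor: 29 ≡ 1 (mod 4), exponent 1; 73 ≡ 1 (mod 4), exponent 1.
All primes ≡ 3 (mod 4) appear to even exponent (or don't appear), so by the two-squares theorem n IS expressible as a sum of two squares.
Step 3: Build a representation. Here n = 29 · 73 is a product of primes ≡ 1 (mod 4). Each prime p ≡ 1 (mod 4) is itself a sum of two squares; find a² by testing p − a² for a perfect square:
  29: 29 − 1² = 28, 29 − 2² = 25 = 5² ⇒ 29 = 2² + 5².
  73: 73 − 1² = 72, 73 − 2² = 69, 73 − 3² = 64 = 8² ⇒ 73 = 3² + 8².
  Combine using the Brahmagupta–Fibonacci identity (a² + b²)(c² + d²) = (ac − bd)² + (ad + bc)² = (ac + bd)² + (ad − bc)²:
  29 · 73 = 2117: from (2² + 5²)(3² + 8²), take (2·3 − 5·8, 2·8 + 5·3) = (6 − 40, 16 + 15) = (-34, 31); dropping signs (only squares matter) gives (34, 31); check 34² + 31² = 1156 + 961 = 2117 ✓.
Step 4: Order so x ≤ y and verify: 31² + 34² = 961 + 1156 = 2117 = n. ✓

n = 2117 = 31² + 34² (one valid representation with x ≤ y).


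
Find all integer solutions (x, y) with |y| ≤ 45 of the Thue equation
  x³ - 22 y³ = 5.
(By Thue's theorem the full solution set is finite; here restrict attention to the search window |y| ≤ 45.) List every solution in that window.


The equation is x³ - 22y³ = 5. For fixed y, x³ = 22·y³ + 5, so a solution requires the RHS to be a perfect cube.
Strategy: iterate y from -45 to 45, compute RHS = 22·y³ + 5, and check whether it is a (positive or negative) perfect cube.
Check small values of y:
  y = 0: RHS = 5 is not a perfect cube.
  y = 1: RHS = 27 = (3)³ ⇒ x = 3 works.
  y = -1: RHS = -17 is not a perfect cube.
  y = 2: RHS = 181 is not a perfect cube.
  y = -2: RHS = -171 is not a perfect cube.
  y = 3: RHS = 599 is not a perfect cube.
  y = -3: RHS = -589 is not a perfect cube.
Continuing the search up to |y| = 45 finds no further solutions beyond those listed.
Collected solutions: (3, 1).

Solutions (with |y| ≤ 45): (3, 1).


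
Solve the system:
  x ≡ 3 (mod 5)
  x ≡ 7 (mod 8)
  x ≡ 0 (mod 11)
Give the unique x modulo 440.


Moduli 5, 8, 11 are pairwise coprime; by CRT there is a unique solution modulo M = 5 · 8 · 11 = 440.
Solve pairwise, accumulating the modulus:
  Start with x ≡ 3 (mod 5).
  Combine with x ≡ 7 (mod 8): since gcd(5, 8) = 1, we get a unique residue mod 40.
    Write x = 3 + 5·t and substitute into x ≡ 7 (mod 8): 5·t ≡ 7 − 3 = 4 (mod 8).
    The inverse of 5 mod 8 is 5 (since 5·5 = 25 = 3·8 + 1), so t ≡ 5·4 = 20 ≡ 4 (mod 8).
    Then x = 3 + 5·4 = 23, valid modulo lcm(5, 8) = 40: x ≡ 23 (mod 40).
  Combine with x ≡ 0 (mod 11): since gcd(40, 11) = 1, we get a unique residue mod 440.
    Write x = 23 + 40·t and substitute into x ≡ 0 (mod 11): 40·t ≡ 0 − 23 = -23 (mod 11).
    Reduce coefficients mod 11: 7·t ≡ 10 (mod 11).
    The inverse of 7 mod 11 is 8 (since 7·8 = 56 = 5·11 + 1), so t ≡ 8·10 = 80 ≡ 3 (mod 11).
    Then x = 23 + 40·3 = 143, valid modulo lcm(40, 11) = 440: x ≡ 143 (mod 440).
Verify: 143 mod 5 = 3 ✓, 143 mod 8 = 7 ✓, 143 mod 11 = 0 ✓.

x ≡ 143 (mod 440).


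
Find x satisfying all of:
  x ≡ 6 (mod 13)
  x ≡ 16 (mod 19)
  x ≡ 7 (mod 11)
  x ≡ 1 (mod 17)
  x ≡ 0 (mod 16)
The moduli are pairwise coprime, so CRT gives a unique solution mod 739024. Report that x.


Product of moduli M = 13 · 19 · 11 · 17 · 16 = 739024.
Merge one congruence at a time:
  Start: x ≡ 6 (mod 13).
  Combine with x ≡ 16 (mod 19); new modulus lcm = 247.
    Write x = 6 + 13·t and substitute into x ≡ 16 (mod 19): 13·t ≡ 16 − 6 = 10 (mod 19).
    The inverse of 13 mod 19 is 3 (since 13·3 = 39 = 2·19 + 1), so t ≡ 3·10 = 30 ≡ 11 (mod 19).
    Then x = 6 + 13·11 = 149, valid modulo lcm(13, 19) = 247: x ≡ 149 (mod 247).
  Combine with x ≡ 7 (mod 11); new modulus lcm = 2717.
    Write x = 149 + 247·t and substitute into x ≡ 7 (mod 11): 247·t ≡ 7 − 149 = -142 (mod 11).
    Reduce coefficients mod 11: 5·t ≡ 1 (mod 11).
    The inverse of 5 mod 11 is 9 (since 5·9 = 45 = 4·11 + 1), so t ≡ 9·1 = 9 ≡ 9 (mod 11).
    Then x = 149 + 247·9 = 2372, valid modulo lcm(247, 11) = 2717: x ≡ 2372 (mod 2717).
  Combine with x ≡ 1 (mod 17); new modulus lcm = 46189.
    Write x = 2372 + 2717·t and substitute into x ≡ 1 (mod 17): 2717·t ≡ 1 − 2372 = -2371 (mod 17).
    Reduce coefficients mod 17: 14·t ≡ 9 (mod 17).
    The inverse of 14 mod 17 is 11 (since 14·11 = 154 = 9·17 + 1), so t ≡ 11·9 = 99 ≡ 14 (mod 17).
    Then x = 2372 + 2717·14 = 40410, valid modulo lcm(2717, 17) = 46189: x ≡ 40410 (mod 46189).
  Combine with x ≡ 0 (mod 16); new modulus lcm = 739024.
    Write x = 40410 + 46189·t and substitute into x ≡ 0 (mod 16): 46189·t ≡ 0 − 40410 = -40410 (mod 16).
    Reduce coefficients mod 16: 13·t ≡ 6 (mod 16).
    The inverse of 13 mod 16 is 5 (since 13·5 = 65 = 4·16 + 1), so t ≡ 5·6 = 30 ≡ 14 (mod 16).
    Then x = 40410 + 46189·14 = 687056, valid modulo lcm(46189, 16) = 739024: x ≡ 687056 (mod 739024).
Verify against each original: 687056 mod 13 = 6, 687056 mod 19 = 16, 687056 mod 11 = 7, 687056 mod 17 = 1, 687056 mod 16 = 0.

x ≡ 687056 (mod 739024).


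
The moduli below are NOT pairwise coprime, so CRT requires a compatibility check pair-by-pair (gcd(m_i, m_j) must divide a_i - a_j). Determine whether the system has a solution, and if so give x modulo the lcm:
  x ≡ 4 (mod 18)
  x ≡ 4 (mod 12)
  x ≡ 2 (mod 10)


Moduli 18, 12, 10 are not pairwise coprime, so CRT works modulo lcm(m_i) when all pairwise compatibility conditions hold.
Pairwise compatibility: gcd(m_i, m_j) must divide a_i - a_j for every pair.
Merge one congruence at a time:
  Start: x ≡ 4 (mod 18).
  Combine with x ≡ 4 (mod 12): gcd(18, 12) = 6; 4 - 4 = 0, which IS divisible by 6, so compatible.
    Write x = 4 + 18·t and substitute into x ≡ 4 (mod 12): 18·t ≡ 4 − 4 = 0 (mod 12).
    Divide the congruence (and modulus) by g = 6: 3·t ≡ 0 (mod 2).
    Reduce coefficients mod 2: 1·t ≡ 0 (mod 2).
    So t ≡ 0 (mod 2).
    Then x = 4 + 18·0 = 4, valid modulo lcm(18, 12) = 36: x ≡ 4 (mod 36).
  Combine with x ≡ 2 (mod 10): gcd(36, 10) = 2; 2 - 4 = -2, which IS divisible by 2, so compatible.
    Write x = 4 + 36·t and substitute into x ≡ 2 (mod 10): 36·t ≡ 2 − 4 = -2 (mod 10).
    Divide the congruence (and modulus) by g = 2: 18·t ≡ -1 (mod 5).
    Reduce coefficients mod 5: 3·t ≡ 4 (mod 5).
    The inverse of 3 mod 5 is 2 (since 3·2 = 6 = 1·5 + 1), so t ≡ 2·4 = 8 ≡ 3 (mod 5).
    Then x = 4 + 36·3 = 112, valid modulo lcm(36, 10) = 180: x ≡ 112 (mod 180).
Verify: 112 mod 18 = 4, 112 mod 12 = 4, 112 mod 10 = 2.

x ≡ 112 (mod 180).


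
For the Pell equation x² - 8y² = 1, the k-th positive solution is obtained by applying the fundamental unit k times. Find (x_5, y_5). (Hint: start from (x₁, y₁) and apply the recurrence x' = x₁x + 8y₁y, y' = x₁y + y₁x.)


Step 1: Find the fundamental solution (x₁, y₁) of x² - 8y² = 1.
  Expand √8 as a continued fraction. a₀ = ⌊√8⌋ = 2; iterate m_{k+1} = d_k·a_k − m_k, d_{k+1} = (8 − m_{k+1}²)/d_k, a_{k+1} = ⌊(a₀ + m_{k+1})/d_{k+1}⌋ (starting m₀ = 0, d₀ = 1), with convergents p_k = a_k·p_{k-1} + p_{k-2}, q_k = a_k·q_{k-1} + q_{k-2} (p₋₁ = 1, q₋₁ = 0):
  k = 0: a₀ = 2; p₀/q₀ = 2/1; p₀² − 8·q₀² = 4 − 8 = -4.
  k = 1: m = 2, d = 4, a = ⌊(2 + 2)/4⌋ = 1; p/q = (1·2 + 1)/(1·1 + 0) = 3/1; p² − 8·q² = 9 − 8 = 1.
  The first convergent with p² − 8·q² = 1 gives the fundamental solution (x₁, y₁) = (3, 1).
Step 2: Apply the recurrence (x_{n+1}, y_{n+1}) = (x₁x_n + 8y₁y_n, x₁y_n + y₁x_n) repeatedly.
  From (x_1, y_1) = (3, 1): x_2 = 3·3 + 8·1·1 = 17; y_2 = 3·1 + 1·3 = 6.
  From (x_2, y_2) = (17, 6): x_3 = 3·17 + 8·1·6 = 99; y_3 = 3·6 + 1·17 = 35.
  From (x_3, y_3) = (99, 35): x_4 = 3·99 + 8·1·35 = 577; y_4 = 3·35 + 1·99 = 204.
  From (x_4, y_4) = (577, 204): x_5 = 3·577 + 8·1·204 = 3363; y_5 = 3·204 + 1·577 = 1189.
Step 3: Verify x_5² - 8·y_5² = 11309769 - 11309768 = 1 (should be 1). ✓

(x_1, y_1) = (3, 1); (x_5, y_5) = (3363, 1189).


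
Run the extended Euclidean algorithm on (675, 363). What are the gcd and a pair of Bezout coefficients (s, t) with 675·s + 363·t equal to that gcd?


Euclidean algorithm on (675, 363) — divide until remainder is 0:
  675 = 1 · 363 + 312
  363 = 1 · 312 + 51
  312 = 6 · 51 + 6
  51 = 8 · 6 + 3
  6 = 2 · 3 + 0
gcd(675, 363) = 3.
Track Bezout coefficients alongside the remainders: start with r₀ = 675 = a·1 + b·0 (s = 1, t = 0) and r₁ = 363 = a·0 + b·1 (s = 0, t = 1); each new remainder r_{k+1} = r_{k-1} − q_k·r_k inherits s_{k+1} = s_{k-1} − q_k·s_k, t_{k+1} = t_{k-1} − q_k·t_k, so r_k = a·s_k + b·t_k at every step:
  q = 1: r = 312, s = 1 − 1·0 = 1, t = 0 − 1·1 = -1  (check: 675·1 + 363·(-1) = 312)
  q = 1: r = 51, s = 0 − 1·1 = -1, t = 1 − 1·(-1) = 2  (check: 675·(-1) + 363·2 = 51)
  q = 6: r = 6, s = 1 − 6·(-1) = 7, t = -1 − 6·2 = -13  (check: 675·7 + 363·(-13) = 6)
  q = 8: r = 3, s = -1 − 8·7 = -57, t = 2 − 8·(-13) = 106  (check: 675·(-57) + 363·106 = 3)
The row with r = 3 (the gcd) gives the Bezout coefficients s = -57, t = 106.
Result: 675 · (-57) + 363 · (106) = 3.

gcd(675, 363) = 3; s = -57, t = 106 (check: 675·(-57) + 363·106 = 3).


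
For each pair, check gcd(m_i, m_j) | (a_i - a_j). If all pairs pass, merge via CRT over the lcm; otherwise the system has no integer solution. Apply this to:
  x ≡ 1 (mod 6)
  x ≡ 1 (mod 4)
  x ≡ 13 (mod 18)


Moduli 6, 4, 18 are not pairwise coprime, so CRT works modulo lcm(m_i) when all pairwise compatibility conditions hold.
Pairwise compatibility: gcd(m_i, m_j) must divide a_i - a_j for every pair.
Merge one congruence at a time:
  Start: x ≡ 1 (mod 6).
  Combine with x ≡ 1 (mod 4): gcd(6, 4) = 2; 1 - 1 = 0, which IS divisible by 2, so compatible.
    Write x = 1 + 6·t and substitute into x ≡ 1 (mod 4): 6·t ≡ 1 − 1 = 0 (mod 4).
    Divide the congruence (and modulus) by g = 2: 3·t ≡ 0 (mod 2).
    Reduce coefficients mod 2: 1·t ≡ 0 (mod 2).
    So t ≡ 0 (mod 2).
    Then x = 1 + 6·0 = 1, valid modulo lcm(6, 4) = 12: x ≡ 1 (mod 12).
  Combine with x ≡ 13 (mod 18): gcd(12, 18) = 6; 13 - 1 = 12, which IS divisible by 6, so compatible.
    Write x = 1 + 12·t and substitute into x ≡ 13 (mod 18): 12·t ≡ 13 − 1 = 12 (mod 18).
    Divide the congruence (and modulus) by g = 6: 2·t ≡ 2 (mod 3).
    The inverse of 2 mod 3 is 2 (since 2·2 = 4 = 1·3 + 1), so t ≡ 2·2 = 4 ≡ 1 (mod 3).
    Then x = 1 + 12·1 = 13, valid modulo lcm(12, 18) = 36: x ≡ 13 (mod 36).
Verify: 13 mod 6 = 1, 13 mod 4 = 1, 13 mod 18 = 13.

x ≡ 13 (mod 36).


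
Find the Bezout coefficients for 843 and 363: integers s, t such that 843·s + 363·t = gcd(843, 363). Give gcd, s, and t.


Euclidean algorithm on (843, 363) — divide until remainder is 0:
  843 = 2 · 363 + 117
  363 = 3 · 117 + 12
  117 = 9 · 12 + 9
  12 = 1 · 9 + 3
  9 = 3 · 3 + 0
gcd(843, 363) = 3.
Track Bezout coefficients alongside the remainders: start with r₀ = 843 = a·1 + b·0 (s = 1, t = 0) and r₁ = 363 = a·0 + b·1 (s = 0, t = 1); each new remainder r_{k+1} = r_{k-1} − q_k·r_k inherits s_{k+1} = s_{k-1} − q_k·s_k, t_{k+1} = t_{k-1} − q_k·t_k, so r_k = a·s_k + b·t_k at every step:
  q = 2: r = 117, s = 1 − 2·0 = 1, t = 0 − 2·1 = -2  (check: 843·1 + 363·(-2) = 117)
  q = 3: r = 12, s = 0 − 3·1 = -3, t = 1 − 3·(-2) = 7  (check: 843·(-3) + 363·7 = 12)
  q = 9: r = 9, s = 1 − 9·(-3) = 28, t = -2 − 9·7 = -65  (check: 843·28 + 363·(-65) = 9)
  q = 1: r = 3, s = -3 − 1·28 = -31, t = 7 − 1·(-65) = 72  (check: 843·(-31) + 363·72 = 3)
The row with r = 3 (the gcd) gives the Bezout coefficients s = -31, t = 72.
Result: 843 · (-31) + 363 · (72) = 3.

gcd(843, 363) = 3; s = -31, t = 72 (check: 843·(-31) + 363·72 = 3).


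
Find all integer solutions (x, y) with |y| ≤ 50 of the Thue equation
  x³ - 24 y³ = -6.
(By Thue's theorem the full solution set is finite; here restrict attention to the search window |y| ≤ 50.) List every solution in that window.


The equation is x³ - 24y³ = -6. For fixed y, x³ = 24·y³ − 6, so a solution requires the RHS to be a perfect cube.
Strategy: iterate y from -50 to 50, compute RHS = 24·y³ − 6, and check whether it is a (positive or negative) perfect cube.
Check small values of y:
  y = 0: RHS = -6 is not a perfect cube.
  y = 1: RHS = 18 is not a perfect cube.
  y = -1: RHS = -30 is not a perfect cube.
  y = 2: RHS = 186 is not a perfect cube.
  y = -2: RHS = -198 is not a perfect cube.
  y = 3: RHS = 642 is not a perfect cube.
  y = -3: RHS = -654 is not a perfect cube.
Continuing the search up to |y| = 50 finds no solutions either.
No (x, y) in the scanned range satisfies the equation.

No integer solutions with |y| ≤ 50.


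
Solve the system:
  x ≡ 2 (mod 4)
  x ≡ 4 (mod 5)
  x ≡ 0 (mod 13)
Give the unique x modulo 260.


Moduli 4, 5, 13 are pairwise coprime; by CRT there is a unique solution modulo M = 4 · 5 · 13 = 260.
Solve pairwise, accumulating the modulus:
  Start with x ≡ 2 (mod 4).
  Combine with x ≡ 4 (mod 5): since gcd(4, 5) = 1, we get a unique residue mod 20.
    Write x = 2 + 4·t and substitute into x ≡ 4 (mod 5): 4·t ≡ 4 − 2 = 2 (mod 5).
    The inverse of 4 mod 5 is 4 (since 4·4 = 16 = 3·5 + 1), so t ≡ 4·2 = 8 ≡ 3 (mod 5).
    Then x = 2 + 4·3 = 14, valid modulo lcm(4, 5) = 20: x ≡ 14 (mod 20).
  Combine with x ≡ 0 (mod 13): since gcd(20, 13) = 1, we get a unique residue mod 260.
    Write x = 14 + 20·t and substitute into x ≡ 0 (mod 13): 20·t ≡ 0 − 14 = -14 (mod 13).
    Reduce coefficients mod 13: 7·t ≡ 12 (mod 13).
    The inverse of 7 mod 13 is 2 (since 7·2 = 14 = 1·13 + 1), so t ≡ 2·12 = 24 ≡ 11 (mod 13).
    Then x = 14 + 20·11 = 234, valid modulo lcm(20, 13) = 260: x ≡ 234 (mod 260).
Verify: 234 mod 4 = 2 ✓, 234 mod 5 = 4 ✓, 234 mod 13 = 0 ✓.

x ≡ 234 (mod 260).


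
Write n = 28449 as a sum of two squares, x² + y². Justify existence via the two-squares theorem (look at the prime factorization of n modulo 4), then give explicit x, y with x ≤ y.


Step 1: Factor n = 28449 = 3^2 · 29 · 109.
Step 2: Check the mod-4 condition on each prime factor: 3 ≡ 3 (mod 4), exponent 2 (must be even); 29 ≡ 1 (mod 4), exponent 1; 109 ≡ 1 (mod 4), exponent 1.
All primes ≡ 3 (mod 4) appear to even exponent (or don't appear), so by the two-squares theorem n IS expressible as a sum of two squares.
Step 3: Build a representation. Group n = k² · m with k = 3 and m = 29 · 109 = 3161 (a product of primes ≡ 1 (mod 4)); a representation of m scales to one of n via (k·x)² + (k·y)² = k²(x² + y²). Each prime p ≡ 1 (mod 4) is itself a sum of two squares; find a² by testing p − a² for a perfect square:
  29: 29 − 1² = 28, 29 − 2² = 25 = 5² ⇒ 29 = 2² + 5².
  109: 109 − 1² = 108, 109 − 2² = 105, 109 − 3² = 100 = 10² ⇒ 109 = 3² + 10².
  Combine using the Brahmagupta–Fibonacci identity (a² + b²)(c² + d²) = (ac − bd)² + (ad + bc)² = (ac + bd)² + (ad − bc)²:
  29 · 109 = 3161: from (2² + 5²)(3² + 10²), take (2·3 − 5·10, 2·10 + 5·3) = (6 − 50, 20 + 15) = (-44, 35); dropping signs (only squares matter) gives (44, 35); check 44² + 35² = 1936 + 1225 = 3161 ✓.
  Scale by k = 3: (3·44, 3·35) = (132, 105).
Step 4: Order so x ≤ y and verify: 105² + 132² = 11025 + 17424 = 28449 = n. ✓

n = 28449 = 105² + 132² (one valid representation with x ≤ y).


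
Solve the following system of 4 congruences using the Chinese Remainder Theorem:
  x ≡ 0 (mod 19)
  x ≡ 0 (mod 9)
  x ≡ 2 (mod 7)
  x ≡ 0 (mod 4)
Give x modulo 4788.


Product of moduli M = 19 · 9 · 7 · 4 = 4788.
Merge one congruence at a time:
  Start: x ≡ 0 (mod 19).
  Combine with x ≡ 0 (mod 9); new modulus lcm = 171.
    Write x = 0 + 19·t and substitute into x ≡ 0 (mod 9): 19·t ≡ 0 − 0 = 0 (mod 9).
    Reduce coefficients mod 9: 1·t ≡ 0 (mod 9).
    So t ≡ 0 (mod 9).
    Then x = 0 + 19·0 = 0, valid modulo lcm(19, 9) = 171: x ≡ 0 (mod 171).
  Combine with x ≡ 2 (mod 7); new modulus lcm = 1197.
    Write x = 0 + 171·t and substitute into x ≡ 2 (mod 7): 171·t ≡ 2 − 0 = 2 (mod 7).
    Reduce coefficients mod 7: 3·t ≡ 2 (mod 7).
    The inverse of 3 mod 7 is 5 (since 3·5 = 15 = 2·7 + 1), so t ≡ 5·2 = 10 ≡ 3 (mod 7).
    Then x = 0 + 171·3 = 513, valid modulo lcm(171, 7) = 1197: x ≡ 513 (mod 1197).
  Combine with x ≡ 0 (mod 4); new modulus lcm = 4788.
    Write x = 513 + 1197·t and substitute into x ≡ 0 (mod 4): 1197·t ≡ 0 − 513 = -513 (mod 4).
    Reduce coefficients mod 4: 1·t ≡ 3 (mod 4).
    So t ≡ 3 (mod 4).
    Then x = 513 + 1197·3 = 4104, valid modulo lcm(1197, 4) = 4788: x ≡ 4104 (mod 4788).
Verify against each original: 4104 mod 19 = 0, 4104 mod 9 = 0, 4104 mod 7 = 2, 4104 mod 4 = 0.

x ≡ 4104 (mod 4788).


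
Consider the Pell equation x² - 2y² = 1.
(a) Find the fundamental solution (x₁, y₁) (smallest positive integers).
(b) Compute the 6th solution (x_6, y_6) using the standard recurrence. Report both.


Step 1: Find the fundamental solution (x₁, y₁) of x² - 2y² = 1.
  Expand √2 as a continued fraction. a₀ = ⌊√2⌋ = 1; iterate m_{k+1} = d_k·a_k − m_k, d_{k+1} = (2 − m_{k+1}²)/d_k, a_{k+1} = ⌊(a₀ + m_{k+1})/d_{k+1}⌋ (starting m₀ = 0, d₀ = 1), with convergents p_k = a_k·p_{k-1} + p_{k-2}, q_k = a_k·q_{k-1} + q_{k-2} (p₋₁ = 1, q₋₁ = 0):
  k = 0: a₀ = 1; p₀/q₀ = 1/1; p₀² − 2·q₀² = 1 − 2 = -1.
  k = 1: m = 1, d = 1, a = ⌊(1 + 1)/1⌋ = 2; p/q = (2·1 + 1)/(2·1 + 0) = 3/2; p² − 2·q² = 9 − 8 = 1.
  The first convergent with p² − 2·q² = 1 gives the fundamental solution (x₁, y₁) = (3, 2).
Step 2: Apply the recurrence (x_{n+1}, y_{n+1}) = (x₁x_n + 2y₁y_n, x₁y_n + y₁x_n) repeatedly.
  From (x_1, y_1) = (3, 2): x_2 = 3·3 + 2·2·2 = 17; y_2 = 3·2 + 2·3 = 12.
  From (x_2, y_2) = (17, 12): x_3 = 3·17 + 2·2·12 = 99; y_3 = 3·12 + 2·17 = 70.
  From (x_3, y_3) = (99, 70): x_4 = 3·99 + 2·2·70 = 577; y_4 = 3·70 + 2·99 = 408.
  From (x_4, y_4) = (577, 408): x_5 = 3·577 + 2·2·408 = 3363; y_5 = 3·408 + 2·577 = 2378.
  From (x_5, y_5) = (3363, 2378): x_6 = 3·3363 + 2·2·2378 = 19601; y_6 = 3·2378 + 2·3363 = 13860.
Step 3: Verify x_6² - 2·y_6² = 384199201 - 384199200 = 1 (should be 1). ✓

(x_1, y_1) = (3, 2); (x_6, y_6) = (19601, 13860).


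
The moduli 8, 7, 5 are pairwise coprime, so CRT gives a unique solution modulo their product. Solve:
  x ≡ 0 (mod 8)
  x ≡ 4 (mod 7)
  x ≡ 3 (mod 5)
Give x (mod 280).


Moduli 8, 7, 5 are pairwise coprime; by CRT there is a unique solution modulo M = 8 · 7 · 5 = 280.
Solve pairwise, accumulating the modulus:
  Start with x ≡ 0 (mod 8).
  Combine with x ≡ 4 (mod 7): since gcd(8, 7) = 1, we get a unique residue mod 56.
    Write x = 0 + 8·t and substitute into x ≡ 4 (mod 7): 8·t ≡ 4 − 0 = 4 (mod 7).
    Reduce coefficients mod 7: 1·t ≡ 4 (mod 7).
    So t ≡ 4 (mod 7).
    Then x = 0 + 8·4 = 32, valid modulo lcm(8, 7) = 56: x ≡ 32 (mod 56).
  Combine with x ≡ 3 (mod 5): since gcd(56, 5) = 1, we get a unique residue mod 280.
    Write x = 32 + 56·t and substitute into x ≡ 3 (mod 5): 56·t ≡ 3 − 32 = -29 (mod 5).
    Reduce coefficients mod 5: 1·t ≡ 1 (mod 5).
    So t ≡ 1 (mod 5).
    Then x = 32 + 56·1 = 88, valid modulo lcm(56, 5) = 280: x ≡ 88 (mod 280).
Verify: 88 mod 8 = 0 ✓, 88 mod 7 = 4 ✓, 88 mod 5 = 3 ✓.

x ≡ 88 (mod 280).


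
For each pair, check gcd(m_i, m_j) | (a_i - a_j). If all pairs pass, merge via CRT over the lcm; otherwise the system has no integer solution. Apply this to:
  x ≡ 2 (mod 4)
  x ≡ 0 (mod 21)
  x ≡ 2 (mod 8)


Moduli 4, 21, 8 are not pairwise coprime, so CRT works modulo lcm(m_i) when all pairwise compatibility conditions hold.
Pairwise compatibility: gcd(m_i, m_j) must divide a_i - a_j for every pair.
Merge one congruence at a time:
  Start: x ≡ 2 (mod 4).
  Combine with x ≡ 0 (mod 21): gcd(4, 21) = 1; 0 - 2 = -2, which IS divisible by 1, so compatible.
    Write x = 2 + 4·t and substitute into x ≡ 0 (mod 21): 4·t ≡ 0 − 2 = -2 (mod 21).
    Reduce coefficients mod 21: 4·t ≡ 19 (mod 21).
    The inverse of 4 mod 21 is 16 (since 4·16 = 64 = 3·21 + 1), so t ≡ 16·19 = 304 ≡ 10 (mod 21).
    Then x = 2 + 4·10 = 42, valid modulo lcm(4, 21) = 84: x ≡ 42 (mod 84).
  Combine with x ≡ 2 (mod 8): gcd(84, 8) = 4; 2 - 42 = -40, which IS divisible by 4, so compatible.
    Write x = 42 + 84·t and substitute into x ≡ 2 (mod 8): 84·t ≡ 2 − 42 = -40 (mod 8).
    Divide the congruence (and modulus) by g = 4: 21·t ≡ -10 (mod 2).
    Reduce coefficients mod 2: 1·t ≡ 0 (mod 2).
    So t ≡ 0 (mod 2).
    Then x = 42 + 84·0 = 42, valid modulo lcm(84, 8) = 168: x ≡ 42 (mod 168).
Verify: 42 mod 4 = 2, 42 mod 21 = 0, 42 mod 8 = 2.

x ≡ 42 (mod 168).


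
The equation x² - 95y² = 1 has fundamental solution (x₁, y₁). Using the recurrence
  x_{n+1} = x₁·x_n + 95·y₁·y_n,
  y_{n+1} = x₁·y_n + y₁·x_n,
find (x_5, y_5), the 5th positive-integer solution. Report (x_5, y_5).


Step 1: Find the fundamental solution (x₁, y₁) of x² - 95y² = 1.
  Expand √95 as a continued fraction. a₀ = ⌊√95⌋ = 9; iterate m_{k+1} = d_k·a_k − m_k, d_{k+1} = (95 − m_{k+1}²)/d_k, a_{k+1} = ⌊(a₀ + m_{k+1})/d_{k+1}⌋ (starting m₀ = 0, d₀ = 1), with convergents p_k = a_k·p_{k-1} + p_{k-2}, q_k = a_k·q_{k-1} + q_{k-2} (p₋₁ = 1, q₋₁ = 0):
  k = 0: a₀ = 9; p₀/q₀ = 9/1; p₀² − 95·q₀² = 81 − 95 = -14.
  k = 1: m = 9, d = 14, a = ⌊(9 + 9)/14⌋ = 1; p/q = (1·9 + 1)/(1·1 + 0) = 10/1; p² − 95·q² = 100 − 95 = 5.
  k = 2: m = 5, d = 5, a = ⌊(9 + 5)/5⌋ = 2; p/q = (2·10 + 9)/(2·1 + 1) = 29/3; p² − 95·q² = 841 − 855 = -14.
  k = 3: m = 5, d = 14, a = ⌊(9 + 5)/14⌋ = 1; p/q = (1·29 + 10)/(1·3 + 1) = 39/4; p² − 95·q² = 1521 − 1520 = 1.
  The first convergent with p² − 95·q² = 1 gives the fundamental solution (x₁, y₁) = (39, 4).
Step 2: Apply the recurrence (x_{n+1}, y_{n+1}) = (x₁x_n + 95y₁y_n, x₁y_n + y₁x_n) repeatedly.
  From (x_1, y_1) = (39, 4): x_2 = 39·39 + 95·4·4 = 3041; y_2 = 39·4 + 4·39 = 312.
  From (x_2, y_2) = (3041, 312): x_3 = 39·3041 + 95·4·312 = 237159; y_3 = 39·312 + 4·3041 = 24332.
  From (x_3, y_3) = (237159, 24332): x_4 = 39·237159 + 95·4·24332 = 18495361; y_4 = 39·24332 + 4·237159 = 1897584.
  From (x_4, y_4) = (18495361, 1897584): x_5 = 39·18495361 + 95·4·1897584 = 1442400999; y_5 = 39·1897584 + 4·18495361 = 147987220.
Step 3: Verify x_5² - 95·y_5² = 2080520641916198001 - 2080520641916198000 = 1 (should be 1). ✓

(x_1, y_1) = (39, 4); (x_5, y_5) = (1442400999, 147987220).


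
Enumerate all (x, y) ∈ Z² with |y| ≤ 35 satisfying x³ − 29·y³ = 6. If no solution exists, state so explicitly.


The equation is x³ - 29y³ = 6. For fixed y, x³ = 29·y³ + 6, so a solution requires the RHS to be a perfect cube.
Strategy: iterate y from -35 to 35, compute RHS = 29·y³ + 6, and check whether it is a (positive or negative) perfect cube.
Check small values of y:
  y = 0: RHS = 6 is not a perfect cube.
  y = 1: RHS = 35 is not a perfect cube.
  y = -1: RHS = -23 is not a perfect cube.
  y = 2: RHS = 238 is not a perfect cube.
  y = -2: RHS = -226 is not a perfect cube.
  y = 3: RHS = 789 is not a perfect cube.
  y = -3: RHS = -777 is not a perfect cube.
Continuing the search up to |y| = 35 finds no solutions either.
No (x, y) in the scanned range satisfies the equation.

No integer solutions with |y| ≤ 35.


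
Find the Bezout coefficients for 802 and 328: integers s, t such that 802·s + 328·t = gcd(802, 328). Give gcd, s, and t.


Euclidean algorithm on (802, 328) — divide until remainder is 0:
  802 = 2 · 328 + 146
  328 = 2 · 146 + 36
  146 = 4 · 36 + 2
  36 = 18 · 2 + 0
gcd(802, 328) = 2.
Track Bezout coefficients alongside the remainders: start with r₀ = 802 = a·1 + b·0 (s = 1, t = 0) and r₁ = 328 = a·0 + b·1 (s = 0, t = 1); each new remainder r_{k+1} = r_{k-1} − q_k·r_k inherits s_{k+1} = s_{k-1} − q_k·s_k, t_{k+1} = t_{k-1} − q_k·t_k, so r_k = a·s_k + b·t_k at every step:
  q = 2: r = 146, s = 1 − 2·0 = 1, t = 0 − 2·1 = -2  (check: 802·1 + 328·(-2) = 146)
  q = 2: r = 36, s = 0 − 2·1 = -2, t = 1 − 2·(-2) = 5  (check: 802·(-2) + 328·5 = 36)
  q = 4: r = 2, s = 1 − 4·(-2) = 9, t = -2 − 4·5 = -22  (check: 802·9 + 328·(-22) = 2)
The row with r = 2 (the gcd) gives the Bezout coefficients s = 9, t = -22.
Result: 802 · (9) + 328 · (-22) = 2.

gcd(802, 328) = 2; s = 9, t = -22 (check: 802·9 + 328·(-22) = 2).


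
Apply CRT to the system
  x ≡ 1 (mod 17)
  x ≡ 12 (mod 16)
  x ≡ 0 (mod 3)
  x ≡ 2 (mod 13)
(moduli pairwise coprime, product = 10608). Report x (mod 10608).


Product of moduli M = 17 · 16 · 3 · 13 = 10608.
Merge one congruence at a time:
  Start: x ≡ 1 (mod 17).
  Combine with x ≡ 12 (mod 16); new modulus lcm = 272.
    Write x = 1 + 17·t and substitute into x ≡ 12 (mod 16): 17·t ≡ 12 − 1 = 11 (mod 16).
    Reduce coefficients mod 16: 1·t ≡ 11 (mod 16).
    So t ≡ 11 (mod 16).
    Then x = 1 + 17·11 = 188, valid modulo lcm(17, 16) = 272: x ≡ 188 (mod 272).
  Combine with x ≡ 0 (mod 3); new modulus lcm = 816.
    Write x = 188 + 272·t and substitute into x ≡ 0 (mod 3): 272·t ≡ 0 − 188 = -188 (mod 3).
    Reduce coefficients mod 3: 2·t ≡ 1 (mod 3).
    The inverse of 2 mod 3 is 2 (since 2·2 = 4 = 1·3 + 1), so t ≡ 2·1 = 2 ≡ 2 (mod 3).
    Then x = 188 + 272·2 = 732, valid modulo lcm(272, 3) = 816: x ≡ 732 (mod 816).
  Combine with x ≡ 2 (mod 13); new modulus lcm = 10608.
    Write x = 732 + 816·t and substitute into x ≡ 2 (mod 13): 816·t ≡ 2 − 732 = -730 (mod 13).
    Reduce coefficients mod 13: 10·t ≡ 11 (mod 13).
    The inverse of 10 mod 13 is 4 (since 10·4 = 40 = 3·13 + 1), so t ≡ 4·11 = 44 ≡ 5 (mod 13).
    Then x = 732 + 816·5 = 4812, valid modulo lcm(816, 13) = 10608: x ≡ 4812 (mod 10608).
Verify against each original: 4812 mod 17 = 1, 4812 mod 16 = 12, 4812 mod 3 = 0, 4812 mod 13 = 2.

x ≡ 4812 (mod 10608).


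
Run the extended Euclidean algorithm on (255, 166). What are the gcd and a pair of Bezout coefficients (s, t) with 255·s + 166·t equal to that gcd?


Euclidean algorithm on (255, 166) — divide until remainder is 0:
  255 = 1 · 166 + 89
  166 = 1 · 89 + 77
  89 = 1 · 77 + 12
  77 = 6 · 12 + 5
  12 = 2 · 5 + 2
  5 = 2 · 2 + 1
  2 = 2 · 1 + 0
gcd(255, 166) = 1.
Track Bezout coefficients alongside the remainders: start with r₀ = 255 = a·1 + b·0 (s = 1, t = 0) and r₁ = 166 = a·0 + b·1 (s = 0, t = 1); each new remainder r_{k+1} = r_{k-1} − q_k·r_k inherits s_{k+1} = s_{k-1} − q_k·s_k, t_{k+1} = t_{k-1} − q_k·t_k, so r_k = a·s_k + b·t_k at every step:
  q = 1: r = 89, s = 1 − 1·0 = 1, t = 0 − 1·1 = -1  (check: 255·1 + 166·(-1) = 89)
  q = 1: r = 77, s = 0 − 1·1 = -1, t = 1 − 1·(-1) = 2  (check: 255·(-1) + 166·2 = 77)
  q = 1: r = 12, s = 1 − 1·(-1) = 2, t = -1 − 1·2 = -3  (check: 255·2 + 166·(-3) = 12)
  q = 6: r = 5, s = -1 − 6·2 = -13, t = 2 − 6·(-3) = 20  (check: 255·(-13) + 166·20 = 5)
  q = 2: r = 2, s = 2 − 2·(-13) = 28, t = -3 − 2·20 = -43  (check: 255·28 + 166·(-43) = 2)
  q = 2: r = 1, s = -13 − 2·28 = -69, t = 20 − 2·(-43) = 106  (check: 255·(-69) + 166·106 = 1)
The row with r = 1 (the gcd) gives the Bezout coefficients s = -69, t = 106.
Result: 255 · (-69) + 166 · (106) = 1.

gcd(255, 166) = 1; s = -69, t = 106 (check: 255·(-69) + 166·106 = 1).


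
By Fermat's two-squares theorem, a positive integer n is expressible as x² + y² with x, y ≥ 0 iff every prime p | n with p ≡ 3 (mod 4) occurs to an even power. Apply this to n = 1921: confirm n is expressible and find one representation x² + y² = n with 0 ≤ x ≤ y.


Step 1: Factor n = 1921 = 17 · 113.
Step 2: Check the mod-4 condition on each prime factor: 17 ≡ 1 (mod 4), exponent 1; 113 ≡ 1 (mod 4), exponent 1.
All primes ≡ 3 (mod 4) appear to even exponent (or don't appear), so by the two-squares theorem n IS expressible as a sum of two squares.
Step 3: Build a representation. Here n = 17 · 113 is a product of primes ≡ 1 (mod 4). Each prime p ≡ 1 (mod 4) is itself a sum of two squares; find a² by testing p − a² for a perfect square:
  17: 17 − 1² = 16 = 4² ⇒ 17 = 1² + 4².
  113: 113 − 1² = 112, 113 − 2² = 109, 113 − 3² = 104, 113 − 4² = 97, 113 − 5² = 88, 113 − 6² = 77, 113 − 7² = 64 = 8² ⇒ 113 = 7² + 8².
  Combine using the Brahmagupta–Fibonacci identity (a² + b²)(c² + d²) = (ac − bd)² + (ad + bc)² = (ac + bd)² + (ad − bc)²:
  17 · 113 = 1921: from (1² + 4²)(7² + 8²), take (1·7 − 4·8, 1·8 + 4·7) = (7 − 32, 8 + 28) = (-25, 36); dropping signs (only squares matter) gives (25, 36); check 25² + 36² = 625 + 1296 = 1921 ✓.
Step 4: Order so x ≤ y and verify: 25² + 36² = 625 + 1296 = 1921 = n. ✓

n = 1921 = 25² + 36² (one valid representation with x ≤ y).


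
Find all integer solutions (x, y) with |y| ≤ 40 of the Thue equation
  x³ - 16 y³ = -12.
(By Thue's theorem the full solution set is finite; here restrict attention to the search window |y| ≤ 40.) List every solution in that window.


The equation is x³ - 16y³ = -12. For fixed y, x³ = 16·y³ − 12, so a solution requires the RHS to be a perfect cube.
Strategy: iterate y from -40 to 40, compute RHS = 16·y³ − 12, and check whether it is a (positive or negative) perfect cube.
Check small values of y:
  y = 0: RHS = -12 is not a perfect cube.
  y = 1: RHS = 4 is not a perfect cube.
  y = -1: RHS = -28 is not a perfect cube.
  y = 2: RHS = 116 is not a perfect cube.
  y = -2: RHS = -140 is not a perfect cube.
  y = 3: RHS = 420 is not a perfect cube.
  y = -3: RHS = -444 is not a perfect cube.
Continuing the search up to |y| = 40 finds no solutions either.
No (x, y) in the scanned range satisfies the equation.

No integer solutions with |y| ≤ 40.


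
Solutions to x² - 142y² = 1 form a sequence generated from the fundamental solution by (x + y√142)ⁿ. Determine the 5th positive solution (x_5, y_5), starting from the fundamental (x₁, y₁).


Step 1: Find the fundamental solution (x₁, y₁) of x² - 142y² = 1.
  Expand √142 as a continued fraction. a₀ = ⌊√142⌋ = 11; iterate m_{k+1} = d_k·a_k − m_k, d_{k+1} = (142 − m_{k+1}²)/d_k, a_{k+1} = ⌊(a₀ + m_{k+1})/d_{k+1}⌋ (starting m₀ = 0, d₀ = 1), with convergents p_k = a_k·p_{k-1} + p_{k-2}, q_k = a_k·q_{k-1} + q_{k-2} (p₋₁ = 1, q₋₁ = 0):
  k = 0: a₀ = 11; p₀/q₀ = 11/1; p₀² − 142·q₀² = 121 − 142 = -21.
  k = 1: m = 11, d = 21, a = ⌊(11 + 11)/21⌋ = 1; p/q = (1·11 + 1)/(1·1 + 0) = 12/1; p² − 142·q² = 144 − 142 = 2.
  k = 2: m = 10, d = 2, a = ⌊(11 + 10)/2⌋ = 10; p/q = (10·12 + 11)/(10·1 + 1) = 131/11; p² − 142·q² = 17161 − 17182 = -21.
  k = 3: m = 10, d = 21, a = ⌊(11 + 10)/21⌋ = 1; p/q = (1·131 + 12)/(1·11 + 1) = 143/12; p² − 142·q² = 20449 − 20448 = 1.
  The first convergent with p² − 142·q² = 1 gives the fundamental solution (x₁, y₁) = (143, 12).
Step 2: Apply the recurrence (x_{n+1}, y_{n+1}) = (x₁x_n + 142y₁y_n, x₁y_n + y₁x_n) repeatedly.
  From (x_1, y_1) = (143, 12): x_2 = 143·143 + 142·12·12 = 40897; y_2 = 143·12 + 12·143 = 3432.
  From (x_2, y_2) = (40897, 3432): x_3 = 143·40897 + 142·12·3432 = 11696399; y_3 = 143·3432 + 12·40897 = 981540.
  From (x_3, y_3) = (11696399, 981540): x_4 = 143·11696399 + 142·12·981540 = 3345129217; y_4 = 143·981540 + 12·11696399 = 280717008.
  From (x_4, y_4) = (3345129217, 280717008): x_5 = 143·3345129217 + 142·12·280717008 = 956695259663; y_5 = 143·280717008 + 12·3345129217 = 80284082748.
Step 3: Verify x_5² - 142·y_5² = 915265819861654994873569 - 915265819861654994873568 = 1 (should be 1). ✓

(x_1, y_1) = (143, 12); (x_5, y_5) = (956695259663, 80284082748).
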